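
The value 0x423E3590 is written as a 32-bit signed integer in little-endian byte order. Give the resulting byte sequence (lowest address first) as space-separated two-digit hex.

90 35 3E 42

Split into bytes (most-significant first): 42 3E 35 90.
In little-endian order the low byte comes first in memory.
So at ascending addresses the bytes are 90 35 3E 42.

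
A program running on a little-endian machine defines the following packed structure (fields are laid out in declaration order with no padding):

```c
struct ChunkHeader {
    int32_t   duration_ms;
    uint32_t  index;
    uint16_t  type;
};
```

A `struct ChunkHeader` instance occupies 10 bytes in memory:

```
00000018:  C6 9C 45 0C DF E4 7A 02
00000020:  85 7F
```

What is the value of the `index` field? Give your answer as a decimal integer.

41608415

`index` follows `duration_ms` (4 bytes), so it starts at byte offset 4 and occupies 4 bytes.
Bytes at offsets 4..7: DF E4 7A 02.
Little-endian: lowest address holds the least-significant byte.
Reassemble most-significant byte first: 02 7A E4 DF → 0x027AE4DF.
0x027AE4DF = 41608415.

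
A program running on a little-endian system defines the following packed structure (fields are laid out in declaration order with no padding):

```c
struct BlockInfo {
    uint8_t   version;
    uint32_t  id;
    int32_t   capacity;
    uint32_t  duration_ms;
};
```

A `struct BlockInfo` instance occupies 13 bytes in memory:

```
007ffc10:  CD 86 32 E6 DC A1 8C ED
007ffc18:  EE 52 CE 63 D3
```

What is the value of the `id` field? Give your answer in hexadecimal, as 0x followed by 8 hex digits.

`id` follows `version` (1 byte), so it starts at byte offset 1 and occupies 4 bytes.
Bytes at offsets 1..4: 86 32 E6 DC.
Little-endian: lowest address holds the least-significant byte.
Reassemble most-significant byte first: DC E6 32 86 → 0xDCE63286.

0xDCE63286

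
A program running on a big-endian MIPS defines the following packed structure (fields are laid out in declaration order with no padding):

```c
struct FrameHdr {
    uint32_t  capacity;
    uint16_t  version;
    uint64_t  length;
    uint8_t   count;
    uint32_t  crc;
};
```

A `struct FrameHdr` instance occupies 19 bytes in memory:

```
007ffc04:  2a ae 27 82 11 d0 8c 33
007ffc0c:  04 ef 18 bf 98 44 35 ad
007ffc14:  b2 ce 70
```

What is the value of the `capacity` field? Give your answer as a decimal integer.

`capacity` is the first field, at byte offset 0, occupying 4 bytes.
Bytes at offsets 0..3: 2A AE 27 82.
Big-endian stores the most-significant byte at the lowest address.
The bytes are already most-significant first: 0x2AAE2782.
0x2AAE2782 = 716056450.

716056450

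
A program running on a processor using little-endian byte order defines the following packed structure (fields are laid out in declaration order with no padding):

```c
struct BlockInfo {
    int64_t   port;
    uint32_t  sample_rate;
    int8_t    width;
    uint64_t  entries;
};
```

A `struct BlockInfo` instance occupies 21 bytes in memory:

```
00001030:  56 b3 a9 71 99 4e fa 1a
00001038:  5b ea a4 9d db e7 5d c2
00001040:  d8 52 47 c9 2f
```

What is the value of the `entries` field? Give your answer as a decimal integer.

3443361811250961895

`entries` follows `port` (8 B), `sample_rate` (4 B), `width` (1 B), so it starts at offset 8 + 4 + 1 = 13 and occupies 8 bytes.
Bytes at offsets 13..20: E7 5D C2 D8 52 47 C9 2F.
Little-endian: lowest address holds the least-significant byte.
Reassemble most-significant byte first: 2F C9 47 52 D8 C2 5D E7 → 0x2FC94752D8C25DE7.
0x2FC94752D8C25DE7 = 3443361811250961895.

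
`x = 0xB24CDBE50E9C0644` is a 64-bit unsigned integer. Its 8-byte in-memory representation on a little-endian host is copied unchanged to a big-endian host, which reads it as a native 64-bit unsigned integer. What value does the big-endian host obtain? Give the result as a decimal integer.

4901776832239193266

Stored little-endian, the bytes at ascending addresses are 44 06 9C 0E E5 DB 4C B2.
Read back as big-endian, the last byte is least significant, giving 0x44069C0EE5DB4CB2.
0x44069C0EE5DB4CB2 = 4901776832239193266.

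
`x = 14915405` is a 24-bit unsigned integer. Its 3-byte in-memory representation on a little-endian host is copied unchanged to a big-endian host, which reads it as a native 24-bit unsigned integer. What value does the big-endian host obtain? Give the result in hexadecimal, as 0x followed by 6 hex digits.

0x4D97E3

14915405 in 24-bit hexadecimal is 0xE3974D.
Stored little-endian, the bytes at ascending addresses are 4D 97 E3.
Read back as big-endian, the last byte is least significant, giving 0x4D97E3.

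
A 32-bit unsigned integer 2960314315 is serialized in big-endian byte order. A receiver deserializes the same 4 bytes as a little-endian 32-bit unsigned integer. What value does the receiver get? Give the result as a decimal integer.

2960314315 in 32-bit hexadecimal is 0xB072CFCB.
Stored big-endian, the bytes at ascending addresses are B0 72 CF CB.
Read back as little-endian, the first byte is least significant, giving 0xCBCF72B0.
0xCBCF72B0 = 3419370160.

3419370160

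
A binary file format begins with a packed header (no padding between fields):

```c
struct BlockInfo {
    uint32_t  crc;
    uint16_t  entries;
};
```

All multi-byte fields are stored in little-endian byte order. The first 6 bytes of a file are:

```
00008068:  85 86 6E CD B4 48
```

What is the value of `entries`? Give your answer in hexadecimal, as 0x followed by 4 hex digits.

`entries` follows `crc` (4 bytes), so it starts at byte offset 4 and occupies 2 bytes.
Bytes at offsets 4..5: B4 48.
Little-endian: lowest address holds the least-significant byte.
Reassemble most-significant byte first: 48 B4 → 0x48B4.

0x48B4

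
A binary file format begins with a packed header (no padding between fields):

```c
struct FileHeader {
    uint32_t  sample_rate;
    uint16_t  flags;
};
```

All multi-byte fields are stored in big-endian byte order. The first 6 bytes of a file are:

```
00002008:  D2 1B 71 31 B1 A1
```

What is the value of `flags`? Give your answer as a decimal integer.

45473

`flags` follows `sample_rate` (4 bytes), so it starts at byte offset 4 and occupies 2 bytes.
Bytes at offsets 4..5: B1 A1.
Big-endian stores the most-significant byte at the lowest address.
The bytes are already most-significant first: 0xB1A1.
0xB1A1 = 45473.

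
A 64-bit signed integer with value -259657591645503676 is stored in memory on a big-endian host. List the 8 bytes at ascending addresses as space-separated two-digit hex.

FC 65 82 CB CE BC 7F 44

Two's complement of -259657591645503676 in 64 bits: 259657591645503676 = 0x039A7D34314380BC; invert → 0xFC6582CBCEBC7F43; add 1 → 0xFC6582CBCEBC7F44.
Split into bytes (most-significant first): FC 65 82 CB CE BC 7F 44.
Big-endian stores the most-significant byte at the lowest address.
So the memory order matches the most-significant-first order: FC 65 82 CB CE BC 7F 44.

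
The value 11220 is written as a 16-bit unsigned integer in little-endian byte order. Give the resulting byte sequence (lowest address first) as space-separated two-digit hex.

D4 2B

11220 in hexadecimal, padded to 16 bits, is 0x2BD4.
Split into bytes (most-significant first): 2B D4.
In little-endian order the low byte comes first in memory.
So at ascending addresses the bytes are D4 2B.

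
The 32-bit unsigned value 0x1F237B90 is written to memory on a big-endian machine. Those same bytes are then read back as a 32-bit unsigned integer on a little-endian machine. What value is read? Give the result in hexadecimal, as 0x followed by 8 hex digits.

Stored big-endian, the bytes at ascending addresses are 1F 23 7B 90.
Read back as little-endian, the first byte is least significant, giving 0x907B231F.

0x907B231F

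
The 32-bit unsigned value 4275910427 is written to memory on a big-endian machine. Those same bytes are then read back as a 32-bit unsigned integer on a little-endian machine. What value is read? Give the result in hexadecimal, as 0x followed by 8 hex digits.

0x1B37DDFE

4275910427 in 32-bit hexadecimal is 0xFEDD371B.
Stored big-endian, the bytes at ascending addresses are FE DD 37 1B.
Read back as little-endian, the first byte is least significant, giving 0x1B37DDFE.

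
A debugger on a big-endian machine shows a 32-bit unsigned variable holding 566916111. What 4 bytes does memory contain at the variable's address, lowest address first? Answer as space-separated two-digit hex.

566916111 in hexadecimal, padded to 32 bits, is 0x21CA740F.
Split into bytes (most-significant first): 21 CA 74 0F.
Big-endian stores the most-significant byte at the lowest address.
So the memory order matches the most-significant-first order: 21 CA 74 0F.

21 CA 74 0F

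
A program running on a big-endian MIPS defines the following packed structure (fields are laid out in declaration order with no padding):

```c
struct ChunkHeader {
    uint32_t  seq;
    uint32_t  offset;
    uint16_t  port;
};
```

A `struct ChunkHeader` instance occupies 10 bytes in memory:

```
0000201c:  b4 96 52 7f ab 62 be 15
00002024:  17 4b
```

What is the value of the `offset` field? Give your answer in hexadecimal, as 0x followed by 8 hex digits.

0xAB62BE15

`offset` follows `seq` (4 bytes), so it starts at byte offset 4 and occupies 4 bytes.
Bytes at offsets 4..7: AB 62 BE 15.
Big-endian stores the most-significant byte at the lowest address.
The bytes are already most-significant first: 0xAB62BE15.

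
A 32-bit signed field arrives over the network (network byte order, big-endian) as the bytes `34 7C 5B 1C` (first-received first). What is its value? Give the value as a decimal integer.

Big-endian stores the most-significant byte at the lowest address.
The bytes are already most-significant first: 0x347C5B1C.
0x347C5B1C = 880565020.

880565020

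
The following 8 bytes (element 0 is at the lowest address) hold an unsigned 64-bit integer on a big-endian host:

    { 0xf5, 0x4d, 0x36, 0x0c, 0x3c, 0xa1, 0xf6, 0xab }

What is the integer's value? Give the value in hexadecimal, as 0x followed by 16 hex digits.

In big-endian order the high byte comes first in memory.
The bytes are already most-significant first: 0xF54D360C3CA1F6AB.

0xF54D360C3CA1F6AB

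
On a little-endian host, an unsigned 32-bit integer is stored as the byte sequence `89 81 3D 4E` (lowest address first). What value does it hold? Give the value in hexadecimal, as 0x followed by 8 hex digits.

0x4E3D8189

Little-endian: lowest address holds the least-significant byte.
Reassemble most-significant byte first: 4E 3D 81 89 → 0x4E3D8189.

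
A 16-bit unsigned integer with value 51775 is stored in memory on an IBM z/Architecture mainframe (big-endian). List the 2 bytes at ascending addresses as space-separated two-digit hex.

CA 3F

51775 in hexadecimal, padded to 16 bits, is 0xCA3F.
Split into bytes (most-significant first): CA 3F.
Big-endian stores the most-significant byte at the lowest address.
So the memory order matches the most-significant-first order: CA 3F.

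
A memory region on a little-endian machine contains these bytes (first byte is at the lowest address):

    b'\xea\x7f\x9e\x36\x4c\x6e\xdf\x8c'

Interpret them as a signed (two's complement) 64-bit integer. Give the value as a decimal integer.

-8295790714980237334

Little-endian: lowest address holds the least-significant byte.
Reassemble most-significant byte first: 8C DF 6E 4C 36 9E 7F EA → 0x8CDF6E4C369E7FEA.
Top bit is set, so as a signed 64-bit value this is 0x8CDF6E4C369E7FEA − 2^64 = -8295790714980237334.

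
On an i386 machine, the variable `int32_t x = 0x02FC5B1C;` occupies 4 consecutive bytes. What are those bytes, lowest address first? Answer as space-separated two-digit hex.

Split into bytes (most-significant first): 02 FC 5B 1C.
Little-endian: lowest address holds the least-significant byte.
So at ascending addresses the bytes are 1C 5B FC 02.

1C 5B FC 02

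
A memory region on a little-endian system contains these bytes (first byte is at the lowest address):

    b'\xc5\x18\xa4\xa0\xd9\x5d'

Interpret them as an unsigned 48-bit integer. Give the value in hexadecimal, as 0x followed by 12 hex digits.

0x5DD9A0A418C5

Little-endian: lowest address holds the least-significant byte.
Reassemble most-significant byte first: 5D D9 A0 A4 18 C5 → 0x5DD9A0A418C5.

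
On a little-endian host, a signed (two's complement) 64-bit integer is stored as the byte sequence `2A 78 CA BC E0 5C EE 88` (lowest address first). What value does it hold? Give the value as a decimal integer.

In little-endian order the low byte comes first in memory.
Reassemble most-significant byte first: 88 EE 5C E0 BC CA 78 2A → 0x88EE5CE0BCCA782A.
Top bit is set, so as a signed 64-bit value this is 0x88EE5CE0BCCA782A − 2^64 = -8579818119784400854.

-8579818119784400854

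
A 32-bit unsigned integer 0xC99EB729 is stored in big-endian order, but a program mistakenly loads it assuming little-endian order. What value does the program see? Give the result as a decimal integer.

699899593

Stored big-endian, the bytes at ascending addresses are C9 9E B7 29.
Read back as little-endian, the first byte is least significant, giving 0x29B79EC9.
0x29B79EC9 = 699899593.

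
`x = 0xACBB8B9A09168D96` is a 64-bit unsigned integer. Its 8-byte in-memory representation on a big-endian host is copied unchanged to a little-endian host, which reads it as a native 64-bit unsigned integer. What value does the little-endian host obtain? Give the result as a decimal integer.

10848351307908758444

Stored big-endian, the bytes at ascending addresses are AC BB 8B 9A 09 16 8D 96.
Read back as little-endian, the first byte is least significant, giving 0x968D16099A8BBBAC.
0x968D16099A8BBBAC = 10848351307908758444.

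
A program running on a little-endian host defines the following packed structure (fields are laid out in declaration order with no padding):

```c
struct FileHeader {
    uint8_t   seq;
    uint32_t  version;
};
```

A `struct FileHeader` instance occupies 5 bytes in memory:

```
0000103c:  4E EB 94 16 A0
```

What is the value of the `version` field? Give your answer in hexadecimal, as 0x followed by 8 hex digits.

0xA01694EB

`version` follows `seq` (1 byte), so it starts at byte offset 1 and occupies 4 bytes.
Bytes at offsets 1..4: EB 94 16 A0.
In little-endian order the low byte comes first in memory.
Reassemble most-significant byte first: A0 16 94 EB → 0xA01694EB.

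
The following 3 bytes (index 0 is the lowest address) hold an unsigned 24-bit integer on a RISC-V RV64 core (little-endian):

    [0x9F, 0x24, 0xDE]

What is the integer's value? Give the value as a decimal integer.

14558367

Little-endian stores the least-significant byte at the lowest address.
Reassemble most-significant byte first: DE 24 9F → 0xDE249F.
0xDE249F = 14558367.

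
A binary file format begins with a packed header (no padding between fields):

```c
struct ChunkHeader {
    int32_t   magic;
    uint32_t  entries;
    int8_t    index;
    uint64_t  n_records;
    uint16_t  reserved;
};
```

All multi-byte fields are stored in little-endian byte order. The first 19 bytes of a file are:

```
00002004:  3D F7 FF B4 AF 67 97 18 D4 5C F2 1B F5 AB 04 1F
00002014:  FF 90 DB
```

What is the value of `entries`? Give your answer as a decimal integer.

`entries` follows `magic` (4 bytes), so it starts at byte offset 4 and occupies 4 bytes.
Bytes at offsets 4..7: AF 67 97 18.
Little-endian stores the least-significant byte at the lowest address.
Reassemble most-significant byte first: 18 97 67 AF → 0x189767AF.
0x189767AF = 412575663.

412575663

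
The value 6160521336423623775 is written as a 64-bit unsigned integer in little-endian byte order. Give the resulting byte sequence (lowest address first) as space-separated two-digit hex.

5F AC BE 00 84 91 7E 55

6160521336423623775 in hexadecimal, padded to 64 bits, is 0x557E918400BEAC5F.
Split into bytes (most-significant first): 55 7E 91 84 00 BE AC 5F.
Little-endian stores the least-significant byte at the lowest address.
So at ascending addresses the bytes are 5F AC BE 00 84 91 7E 55.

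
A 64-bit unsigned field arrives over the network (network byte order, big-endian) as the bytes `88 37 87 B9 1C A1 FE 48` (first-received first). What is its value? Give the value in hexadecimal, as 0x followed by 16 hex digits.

0x883787B91CA1FE48

In big-endian order the high byte comes first in memory.
The bytes are already most-significant first: 0x883787B91CA1FE48.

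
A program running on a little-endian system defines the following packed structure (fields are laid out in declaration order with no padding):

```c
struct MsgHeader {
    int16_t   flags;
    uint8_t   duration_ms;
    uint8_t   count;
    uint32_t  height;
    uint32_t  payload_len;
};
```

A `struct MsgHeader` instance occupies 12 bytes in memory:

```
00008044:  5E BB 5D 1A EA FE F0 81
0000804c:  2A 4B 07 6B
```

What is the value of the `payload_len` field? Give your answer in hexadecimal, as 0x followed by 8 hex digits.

`payload_len` follows `flags` (2 B), `duration_ms` (1 B), `count` (1 B), `height` (4 B), so it starts at offset 2 + 1 + 1 + 4 = 8 and occupies 4 bytes.
Bytes at offsets 8..11: 2A 4B 07 6B.
Little-endian stores the least-significant byte at the lowest address.
Reassemble most-significant byte first: 6B 07 4B 2A → 0x6B074B2A.

0x6B074B2A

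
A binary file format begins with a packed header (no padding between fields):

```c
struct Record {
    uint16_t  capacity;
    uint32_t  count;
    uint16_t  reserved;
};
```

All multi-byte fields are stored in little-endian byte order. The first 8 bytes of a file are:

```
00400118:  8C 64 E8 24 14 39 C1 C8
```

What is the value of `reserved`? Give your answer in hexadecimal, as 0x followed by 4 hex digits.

0xC8C1

`reserved` follows `capacity` (2 B), `count` (4 B), so it starts at offset 2 + 4 = 6 and occupies 2 bytes.
Bytes at offsets 6..7: C1 C8.
Little-endian stores the least-significant byte at the lowest address.
Reassemble most-significant byte first: C8 C1 → 0xC8C1.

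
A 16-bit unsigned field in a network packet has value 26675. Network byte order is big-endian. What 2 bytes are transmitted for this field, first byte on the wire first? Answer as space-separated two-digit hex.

26675 in hexadecimal, padded to 16 bits, is 0x6833.
Split into bytes (most-significant first): 68 33.
Big-endian stores the most-significant byte at the lowest address.
So the memory order matches the most-significant-first order: 68 33.

68 33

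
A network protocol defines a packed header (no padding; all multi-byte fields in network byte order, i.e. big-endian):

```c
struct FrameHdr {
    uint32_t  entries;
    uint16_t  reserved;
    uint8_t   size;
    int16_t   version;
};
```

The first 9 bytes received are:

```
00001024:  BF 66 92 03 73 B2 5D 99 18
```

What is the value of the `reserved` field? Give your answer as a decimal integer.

`reserved` follows `entries` (4 bytes), so it starts at byte offset 4 and occupies 2 bytes.
Bytes at offsets 4..5: 73 B2.
Big-endian: lowest address holds the most-significant byte.
The bytes are already most-significant first: 0x73B2.
0x73B2 = 29618.

29618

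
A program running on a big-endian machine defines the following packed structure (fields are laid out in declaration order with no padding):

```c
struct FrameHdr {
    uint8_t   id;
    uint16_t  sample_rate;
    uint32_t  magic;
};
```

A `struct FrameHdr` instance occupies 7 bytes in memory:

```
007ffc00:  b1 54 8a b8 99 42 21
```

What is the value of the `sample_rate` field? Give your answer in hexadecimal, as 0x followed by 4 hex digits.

`sample_rate` follows `id` (1 byte), so it starts at byte offset 1 and occupies 2 bytes.
Bytes at offsets 1..2: 54 8A.
In big-endian order the high byte comes first in memory.
The bytes are already most-significant first: 0x548A.

0x548A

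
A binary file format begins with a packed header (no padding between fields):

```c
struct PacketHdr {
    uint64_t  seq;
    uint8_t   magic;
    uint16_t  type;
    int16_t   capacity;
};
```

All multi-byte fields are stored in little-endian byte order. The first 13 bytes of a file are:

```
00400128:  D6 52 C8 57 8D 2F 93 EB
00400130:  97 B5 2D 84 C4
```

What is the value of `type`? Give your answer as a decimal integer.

`type` follows `seq` (8 B), `magic` (1 B), so it starts at offset 8 + 1 = 9 and occupies 2 bytes.
Bytes at offsets 9..10: B5 2D.
Little-endian: lowest address holds the least-significant byte.
Reassemble most-significant byte first: 2D B5 → 0x2DB5.
0x2DB5 = 11701.

11701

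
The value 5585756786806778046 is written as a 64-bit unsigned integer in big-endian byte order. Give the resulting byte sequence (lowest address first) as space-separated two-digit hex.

4D 84 98 33 F7 58 68 BE

5585756786806778046 in hexadecimal, padded to 64 bits, is 0x4D849833F75868BE.
Split into bytes (most-significant first): 4D 84 98 33 F7 58 68 BE.
Big-endian: lowest address holds the most-significant byte.
So the memory order matches the most-significant-first order: 4D 84 98 33 F7 58 68 BE.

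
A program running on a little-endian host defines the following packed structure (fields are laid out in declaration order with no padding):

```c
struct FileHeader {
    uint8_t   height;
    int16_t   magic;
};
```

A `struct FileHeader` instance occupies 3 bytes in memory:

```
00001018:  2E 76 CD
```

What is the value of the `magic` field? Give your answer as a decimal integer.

`magic` follows `height` (1 byte), so it starts at byte offset 1 and occupies 2 bytes.
Bytes at offsets 1..2: 76 CD.
Little-endian stores the least-significant byte at the lowest address.
Reassemble most-significant byte first: CD 76 → 0xCD76.
Top bit is set, so as a signed 16-bit value this is 0xCD76 − 2^16 = -12938.

-12938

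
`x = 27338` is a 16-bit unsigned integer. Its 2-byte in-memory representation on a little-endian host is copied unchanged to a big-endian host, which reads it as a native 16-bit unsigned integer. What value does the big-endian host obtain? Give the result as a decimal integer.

27338 in 16-bit hexadecimal is 0x6ACA.
Stored little-endian, the bytes at ascending addresses are CA 6A.
Read back as big-endian, the last byte is least significant, giving 0xCA6A.
0xCA6A = 51818.

51818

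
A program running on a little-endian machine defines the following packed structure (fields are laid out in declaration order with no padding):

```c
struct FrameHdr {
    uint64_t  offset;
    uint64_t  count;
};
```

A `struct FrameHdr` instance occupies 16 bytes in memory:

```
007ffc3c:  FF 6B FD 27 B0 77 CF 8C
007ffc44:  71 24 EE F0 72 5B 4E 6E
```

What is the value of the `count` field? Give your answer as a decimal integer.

7948390941582042225

`count` follows `offset` (8 bytes), so it starts at byte offset 8 and occupies 8 bytes.
Bytes at offsets 8..15: 71 24 EE F0 72 5B 4E 6E.
Little-endian stores the least-significant byte at the lowest address.
Reassemble most-significant byte first: 6E 4E 5B 72 F0 EE 24 71 → 0x6E4E5B72F0EE2471.
0x6E4E5B72F0EE2471 = 7948390941582042225.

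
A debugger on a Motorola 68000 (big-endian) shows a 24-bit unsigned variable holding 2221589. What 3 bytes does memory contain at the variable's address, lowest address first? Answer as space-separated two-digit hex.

2221589 in hexadecimal, padded to 24 bits, is 0x21E615.
Split into bytes (most-significant first): 21 E6 15.
In big-endian order the high byte comes first in memory.
So the memory order matches the most-significant-first order: 21 E6 15.

21 E6 15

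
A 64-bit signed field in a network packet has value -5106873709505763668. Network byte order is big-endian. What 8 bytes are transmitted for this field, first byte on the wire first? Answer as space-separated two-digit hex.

B9 20 BD 6B 28 20 A6 AC

Two's complement of -5106873709505763668 in 64 bits: 5106873709505763668 = 0x46DF4294D7DF5954; invert → 0xB920BD6B2820A6AB; add 1 → 0xB920BD6B2820A6AC.
Split into bytes (most-significant first): B9 20 BD 6B 28 20 A6 AC.
Big-endian: lowest address holds the most-significant byte.
So the memory order matches the most-significant-first order: B9 20 BD 6B 28 20 A6 AC.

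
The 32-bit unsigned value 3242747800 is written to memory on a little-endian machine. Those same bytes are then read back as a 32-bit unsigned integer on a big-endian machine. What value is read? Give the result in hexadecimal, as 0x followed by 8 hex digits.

3242747800 in 32-bit hexadecimal is 0xC1486798.
Stored little-endian, the bytes at ascending addresses are 98 67 48 C1.
Read back as big-endian, the last byte is least significant, giving 0x986748C1.

0x986748C1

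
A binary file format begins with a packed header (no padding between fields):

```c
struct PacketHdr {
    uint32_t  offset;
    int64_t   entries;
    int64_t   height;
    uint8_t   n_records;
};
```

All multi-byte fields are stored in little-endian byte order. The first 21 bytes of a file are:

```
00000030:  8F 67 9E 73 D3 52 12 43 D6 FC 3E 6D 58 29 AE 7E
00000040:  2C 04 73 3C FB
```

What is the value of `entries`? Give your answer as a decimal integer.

7872007195868680915

`entries` follows `offset` (4 bytes), so it starts at byte offset 4 and occupies 8 bytes.
Bytes at offsets 4..11: D3 52 12 43 D6 FC 3E 6D.
Little-endian stores the least-significant byte at the lowest address.
Reassemble most-significant byte first: 6D 3E FC D6 43 12 52 D3 → 0x6D3EFCD6431252D3.
0x6D3EFCD6431252D3 = 7872007195868680915.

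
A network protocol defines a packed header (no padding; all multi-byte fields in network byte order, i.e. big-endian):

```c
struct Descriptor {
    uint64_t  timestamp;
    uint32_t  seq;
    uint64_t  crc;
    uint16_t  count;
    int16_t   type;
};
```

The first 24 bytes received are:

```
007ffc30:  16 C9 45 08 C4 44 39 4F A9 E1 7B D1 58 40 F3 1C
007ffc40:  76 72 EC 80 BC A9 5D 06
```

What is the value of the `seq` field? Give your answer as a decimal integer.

`seq` follows `timestamp` (8 bytes), so it starts at byte offset 8 and occupies 4 bytes.
Bytes at offsets 8..11: A9 E1 7B D1.
Big-endian stores the most-significant byte at the lowest address.
The bytes are already most-significant first: 0xA9E17BD1.
0xA9E17BD1 = 2850126801.

2850126801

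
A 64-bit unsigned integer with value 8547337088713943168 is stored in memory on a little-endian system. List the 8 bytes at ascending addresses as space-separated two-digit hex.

8547337088713943168 in hexadecimal, padded to 64 bits, is 0x769E3DCBE450E880.
Split into bytes (most-significant first): 76 9E 3D CB E4 50 E8 80.
Little-endian stores the least-significant byte at the lowest address.
So at ascending addresses the bytes are 80 E8 50 E4 CB 3D 9E 76.

80 E8 50 E4 CB 3D 9E 76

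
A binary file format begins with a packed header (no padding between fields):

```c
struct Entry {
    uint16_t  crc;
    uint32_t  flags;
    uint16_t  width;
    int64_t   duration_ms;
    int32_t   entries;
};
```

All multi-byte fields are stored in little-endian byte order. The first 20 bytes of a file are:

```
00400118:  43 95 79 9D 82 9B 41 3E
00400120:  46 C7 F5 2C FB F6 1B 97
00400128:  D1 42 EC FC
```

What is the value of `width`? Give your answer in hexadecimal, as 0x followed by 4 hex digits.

0x3E41

`width` follows `crc` (2 B), `flags` (4 B), so it starts at offset 2 + 4 = 6 and occupies 2 bytes.
Bytes at offsets 6..7: 41 3E.
In little-endian order the low byte comes first in memory.
Reassemble most-significant byte first: 3E 41 → 0x3E41.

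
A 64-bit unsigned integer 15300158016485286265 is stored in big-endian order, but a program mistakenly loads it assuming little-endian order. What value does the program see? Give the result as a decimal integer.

8746540213478905300

15300158016485286265 in 64-bit hexadecimal is 0xD45514A6FBF36179.
Stored big-endian, the bytes at ascending addresses are D4 55 14 A6 FB F3 61 79.
Read back as little-endian, the first byte is least significant, giving 0x7961F3FBA61455D4.
0x7961F3FBA61455D4 = 8746540213478905300.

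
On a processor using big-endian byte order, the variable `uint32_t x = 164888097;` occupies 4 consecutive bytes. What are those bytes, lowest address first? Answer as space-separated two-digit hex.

164888097 in hexadecimal, padded to 32 bits, is 0x09D3FE21.
Split into bytes (most-significant first): 09 D3 FE 21.
In big-endian order the high byte comes first in memory.
So the memory order matches the most-significant-first order: 09 D3 FE 21.

09 D3 FE 21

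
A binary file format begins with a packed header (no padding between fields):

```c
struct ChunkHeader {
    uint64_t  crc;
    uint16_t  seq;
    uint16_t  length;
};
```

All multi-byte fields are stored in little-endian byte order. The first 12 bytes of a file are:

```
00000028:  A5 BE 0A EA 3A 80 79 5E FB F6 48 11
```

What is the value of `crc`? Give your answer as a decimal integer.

6807613302270246565

`crc` is the first field, at byte offset 0, occupying 8 bytes.
Bytes at offsets 0..7: A5 BE 0A EA 3A 80 79 5E.
Little-endian: lowest address holds the least-significant byte.
Reassemble most-significant byte first: 5E 79 80 3A EA 0A BE A5 → 0x5E79803AEA0ABEA5.
0x5E79803AEA0ABEA5 = 6807613302270246565.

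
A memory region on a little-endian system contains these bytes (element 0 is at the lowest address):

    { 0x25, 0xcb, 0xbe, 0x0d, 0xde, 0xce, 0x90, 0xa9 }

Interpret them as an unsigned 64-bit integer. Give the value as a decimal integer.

12218493242164824869

Little-endian stores the least-significant byte at the lowest address.
Reassemble most-significant byte first: A9 90 CE DE 0D BE CB 25 → 0xA990CEDE0DBECB25.
0xA990CEDE0DBECB25 = 12218493242164824869.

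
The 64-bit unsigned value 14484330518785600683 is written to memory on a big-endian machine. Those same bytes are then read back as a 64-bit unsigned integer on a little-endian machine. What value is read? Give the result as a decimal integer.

14484330518785600683 in 64-bit hexadecimal is 0xC902ADDD9590ACAB.
Stored big-endian, the bytes at ascending addresses are C9 02 AD DD 95 90 AC AB.
Read back as little-endian, the first byte is least significant, giving 0xABAC9095DDAD02C9.
0xABAC9095DDAD02C9 = 12370421249823539913.

12370421249823539913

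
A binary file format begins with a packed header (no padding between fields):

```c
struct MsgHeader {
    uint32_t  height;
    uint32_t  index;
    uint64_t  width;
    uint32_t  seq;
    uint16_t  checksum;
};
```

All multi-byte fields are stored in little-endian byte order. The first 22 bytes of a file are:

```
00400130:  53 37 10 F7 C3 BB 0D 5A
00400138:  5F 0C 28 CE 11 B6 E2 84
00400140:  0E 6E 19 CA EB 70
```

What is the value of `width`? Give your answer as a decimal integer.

9575415945332526175

`width` follows `height` (4 B), `index` (4 B), so it starts at offset 4 + 4 = 8 and occupies 8 bytes.
Bytes at offsets 8..15: 5F 0C 28 CE 11 B6 E2 84.
Little-endian: lowest address holds the least-significant byte.
Reassemble most-significant byte first: 84 E2 B6 11 CE 28 0C 5F → 0x84E2B611CE280C5F.
0x84E2B611CE280C5F = 9575415945332526175.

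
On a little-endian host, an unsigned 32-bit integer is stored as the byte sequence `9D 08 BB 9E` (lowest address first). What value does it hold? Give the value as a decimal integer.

Little-endian: lowest address holds the least-significant byte.
Reassemble most-significant byte first: 9E BB 08 9D → 0x9EBB089D.
0x9EBB089D = 2663057565.

2663057565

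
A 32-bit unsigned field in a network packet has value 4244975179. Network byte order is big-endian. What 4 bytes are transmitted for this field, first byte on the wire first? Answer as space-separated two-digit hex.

FD 05 2E 4B

4244975179 in hexadecimal, padded to 32 bits, is 0xFD052E4B.
Split into bytes (most-significant first): FD 05 2E 4B.
In big-endian order the high byte comes first in memory.
So the memory order matches the most-significant-first order: FD 05 2E 4B.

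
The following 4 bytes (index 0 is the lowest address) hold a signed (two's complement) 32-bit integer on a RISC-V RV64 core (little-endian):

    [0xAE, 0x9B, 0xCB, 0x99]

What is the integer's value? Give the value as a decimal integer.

In little-endian order the low byte comes first in memory.
Reassemble most-significant byte first: 99 CB 9B AE → 0x99CB9BAE.
Top bit is set, so as a signed 32-bit value this is 0x99CB9BAE − 2^32 = -1714709586.

-1714709586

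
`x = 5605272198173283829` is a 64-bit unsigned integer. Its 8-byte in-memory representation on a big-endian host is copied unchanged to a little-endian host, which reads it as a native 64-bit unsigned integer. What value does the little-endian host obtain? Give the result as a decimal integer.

5605272198173283829 in 64-bit hexadecimal is 0x4DC9ED5DC17DD5F5.
Stored big-endian, the bytes at ascending addresses are 4D C9 ED 5D C1 7D D5 F5.
Read back as little-endian, the first byte is least significant, giving 0xF5D57DC15DEDC94D.
0xF5D57DC15DEDC94D = 17714202978789738829.

17714202978789738829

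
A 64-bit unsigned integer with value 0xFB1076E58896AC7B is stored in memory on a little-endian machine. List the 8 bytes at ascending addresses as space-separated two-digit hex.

Split into bytes (most-significant first): FB 10 76 E5 88 96 AC 7B.
Little-endian: lowest address holds the least-significant byte.
So at ascending addresses the bytes are 7B AC 96 88 E5 76 10 FB.

7B AC 96 88 E5 76 10 FB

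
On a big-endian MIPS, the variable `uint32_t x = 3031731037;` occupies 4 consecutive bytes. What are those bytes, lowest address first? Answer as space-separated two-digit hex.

B4 B4 8B 5D

3031731037 in hexadecimal, padded to 32 bits, is 0xB4B48B5D.
Split into bytes (most-significant first): B4 B4 8B 5D.
In big-endian order the high byte comes first in memory.
So the memory order matches the most-significant-first order: B4 B4 8B 5D.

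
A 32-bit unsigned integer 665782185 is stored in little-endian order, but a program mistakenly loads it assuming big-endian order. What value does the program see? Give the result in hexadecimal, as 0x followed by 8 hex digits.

0xA907AF27

665782185 in 32-bit hexadecimal is 0x27AF07A9.
Stored little-endian, the bytes at ascending addresses are A9 07 AF 27.
Read back as big-endian, the last byte is least significant, giving 0xA907AF27.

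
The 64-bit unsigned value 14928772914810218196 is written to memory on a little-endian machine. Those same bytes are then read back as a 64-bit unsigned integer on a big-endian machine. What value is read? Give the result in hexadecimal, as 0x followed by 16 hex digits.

14928772914810218196 in 64-bit hexadecimal is 0xCF2DA7DEB7BC66D4.
Stored little-endian, the bytes at ascending addresses are D4 66 BC B7 DE A7 2D CF.
Read back as big-endian, the last byte is least significant, giving 0xD466BCB7DEA72DCF.

0xD466BCB7DEA72DCF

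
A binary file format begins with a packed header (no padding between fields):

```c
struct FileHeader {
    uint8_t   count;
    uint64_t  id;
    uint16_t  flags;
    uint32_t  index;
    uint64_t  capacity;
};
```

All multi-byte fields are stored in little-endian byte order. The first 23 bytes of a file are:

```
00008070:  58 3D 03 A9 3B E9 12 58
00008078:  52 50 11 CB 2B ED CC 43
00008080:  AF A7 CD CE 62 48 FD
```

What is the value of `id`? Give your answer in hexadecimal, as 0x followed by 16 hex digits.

0x525812E93BA9033D

`id` follows `count` (1 byte), so it starts at byte offset 1 and occupies 8 bytes.
Bytes at offsets 1..8: 3D 03 A9 3B E9 12 58 52.
Little-endian: lowest address holds the least-significant byte.
Reassemble most-significant byte first: 52 58 12 E9 3B A9 03 3D → 0x525812E93BA9033D.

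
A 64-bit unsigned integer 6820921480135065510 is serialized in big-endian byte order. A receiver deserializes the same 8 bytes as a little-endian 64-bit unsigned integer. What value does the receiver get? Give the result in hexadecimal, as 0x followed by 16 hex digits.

6820921480135065510 in 64-bit hexadecimal is 0x5EA8C7F288483FA6.
Stored big-endian, the bytes at ascending addresses are 5E A8 C7 F2 88 48 3F A6.
Read back as little-endian, the first byte is least significant, giving 0xA63F4888F2C7A85E.

0xA63F4888F2C7A85E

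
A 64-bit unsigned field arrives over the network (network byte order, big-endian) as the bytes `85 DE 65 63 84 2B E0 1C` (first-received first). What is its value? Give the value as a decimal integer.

In big-endian order the high byte comes first in memory.
The bytes are already most-significant first: 0x85DE6563842BE01C.
0x85DE6563842BE01C = 9646258929967816732.

9646258929967816732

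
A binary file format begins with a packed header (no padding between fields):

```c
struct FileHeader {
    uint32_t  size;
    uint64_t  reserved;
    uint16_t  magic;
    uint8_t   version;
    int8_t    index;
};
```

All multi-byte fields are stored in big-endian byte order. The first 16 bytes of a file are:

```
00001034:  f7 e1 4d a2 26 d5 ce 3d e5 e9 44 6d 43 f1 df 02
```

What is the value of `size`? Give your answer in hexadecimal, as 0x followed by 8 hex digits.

0xF7E14DA2

`size` is the first field, at byte offset 0, occupying 4 bytes.
Bytes at offsets 0..3: F7 E1 4D A2.
Big-endian stores the most-significant byte at the lowest address.
The bytes are already most-significant first: 0xF7E14DA2.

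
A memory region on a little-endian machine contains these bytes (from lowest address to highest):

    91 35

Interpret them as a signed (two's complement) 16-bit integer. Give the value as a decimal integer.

13713

In little-endian order the low byte comes first in memory.
Reassemble most-significant byte first: 35 91 → 0x3591.
0x3591 = 13713.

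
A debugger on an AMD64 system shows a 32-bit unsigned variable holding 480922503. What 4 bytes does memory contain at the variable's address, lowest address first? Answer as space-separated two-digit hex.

480922503 in hexadecimal, padded to 32 bits, is 0x1CAA4B87.
Split into bytes (most-significant first): 1C AA 4B 87.
Little-endian stores the least-significant byte at the lowest address.
So at ascending addresses the bytes are 87 4B AA 1C.

87 4B AA 1C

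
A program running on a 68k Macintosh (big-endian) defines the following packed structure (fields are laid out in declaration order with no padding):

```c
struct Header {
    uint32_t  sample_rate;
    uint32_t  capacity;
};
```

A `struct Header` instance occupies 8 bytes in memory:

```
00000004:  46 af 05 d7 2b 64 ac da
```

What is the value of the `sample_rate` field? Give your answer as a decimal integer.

1185875415

`sample_rate` is the first field, at byte offset 0, occupying 4 bytes.
Bytes at offsets 0..3: 46 AF 05 D7.
In big-endian order the high byte comes first in memory.
The bytes are already most-significant first: 0x46AF05D7.
0x46AF05D7 = 1185875415.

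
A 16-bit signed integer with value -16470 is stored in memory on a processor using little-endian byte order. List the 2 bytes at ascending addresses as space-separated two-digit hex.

AA BF

Two's complement of -16470 in 16 bits: 16470 = 0x4056; invert → 0xBFA9; add 1 → 0xBFAA.
Split into bytes (most-significant first): BF AA.
In little-endian order the low byte comes first in memory.
So at ascending addresses the bytes are AA BF.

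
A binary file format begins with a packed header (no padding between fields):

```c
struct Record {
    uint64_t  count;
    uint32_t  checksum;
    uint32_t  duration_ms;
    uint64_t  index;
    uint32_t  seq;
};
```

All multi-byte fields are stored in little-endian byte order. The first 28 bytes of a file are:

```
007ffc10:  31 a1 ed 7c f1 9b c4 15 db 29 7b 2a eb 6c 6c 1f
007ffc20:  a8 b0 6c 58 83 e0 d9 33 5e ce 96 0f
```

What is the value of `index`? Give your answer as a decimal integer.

3736264220609392808

`index` follows `count` (8 B), `checksum` (4 B), `duration_ms` (4 B), so it starts at offset 8 + 4 + 4 = 16 and occupies 8 bytes.
Bytes at offsets 16..23: A8 B0 6C 58 83 E0 D9 33.
Little-endian: lowest address holds the least-significant byte.
Reassemble most-significant byte first: 33 D9 E0 83 58 6C B0 A8 → 0x33D9E083586CB0A8.
0x33D9E083586CB0A8 = 3736264220609392808.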